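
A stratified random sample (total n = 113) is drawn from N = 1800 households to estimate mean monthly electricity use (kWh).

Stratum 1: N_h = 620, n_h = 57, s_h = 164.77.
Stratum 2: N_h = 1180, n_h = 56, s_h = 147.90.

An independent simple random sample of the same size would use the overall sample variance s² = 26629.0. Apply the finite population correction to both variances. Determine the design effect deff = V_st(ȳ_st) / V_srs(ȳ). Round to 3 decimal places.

V̂(ȳ_st) = Σ W_h² (1 − n_h/N_h) s_h²/n_h, with W_h = N_h/N and N = 1800:
  stratum 1: (620/1800)²·(1 − 57/620)·164.77²/57 = 51.3141
  stratum 2: (1180/1800)²·(1 − 56/1180)·147.90²/56 = 159.901
V_st = 211.215
V_srs = (1 − 113/1800)·26629.0/113 = 220.861
deff = V_st / V_srs = 211.215/220.861 = 0.9563

deff ≈ 0.956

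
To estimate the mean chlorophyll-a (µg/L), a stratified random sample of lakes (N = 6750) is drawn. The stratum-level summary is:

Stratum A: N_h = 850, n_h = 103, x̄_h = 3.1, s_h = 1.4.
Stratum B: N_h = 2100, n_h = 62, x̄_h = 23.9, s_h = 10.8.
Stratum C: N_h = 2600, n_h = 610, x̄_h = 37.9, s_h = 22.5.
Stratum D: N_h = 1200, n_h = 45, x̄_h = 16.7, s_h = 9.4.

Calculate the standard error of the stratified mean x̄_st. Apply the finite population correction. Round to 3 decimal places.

SE(x̄_st) ≈ 0.575

V̂(x̄_st) = Σ W_h² (1 − n_h/N_h) s_h²/n_h, with W_h = N_h/N and N = 6750:
  stratum A: (850/6750)²·(1 − 103/850)·1.4²/103 = 0.000265186
  stratum B: (2100/6750)²·(1 − 62/2100)·10.8²/62 = 0.176714
  stratum C: (2600/6750)²·(1 − 610/2600)·22.5²/610 = 0.0942441
  stratum D: (1200/6750)²·(1 − 45/1200)·9.4²/45 = 0.0597309
V̂(x̄_st) = 0.330954
SE(x̄_st) = √0.330954 = 0.575286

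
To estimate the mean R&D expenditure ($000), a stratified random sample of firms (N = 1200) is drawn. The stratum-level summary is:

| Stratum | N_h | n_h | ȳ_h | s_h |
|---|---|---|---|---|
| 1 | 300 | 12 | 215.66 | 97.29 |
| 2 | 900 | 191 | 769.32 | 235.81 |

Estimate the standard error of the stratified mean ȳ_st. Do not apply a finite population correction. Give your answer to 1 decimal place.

SE(ȳ_st) ≈ 14.6

V̂(ȳ_st) = Σ W_h² s_h²/n_h, with W_h = N_h/N and N = 1200:
  stratum 1: (300/1200)²·97.29²/12 = 49.2987
  stratum 2: (900/1200)²·235.81²/191 = 163.762
V̂(ȳ_st) = 213.061
SE(ȳ_st) = √213.061 = 14.5966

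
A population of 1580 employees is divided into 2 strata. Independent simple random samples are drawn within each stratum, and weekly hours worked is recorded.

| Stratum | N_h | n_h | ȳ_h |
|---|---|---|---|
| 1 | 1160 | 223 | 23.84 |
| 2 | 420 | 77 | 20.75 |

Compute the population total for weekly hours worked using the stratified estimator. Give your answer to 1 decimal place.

τ̂_st ≈ 36369.4

τ̂_st = Σ N_h ȳ_h = 1160·23.84 + 420·20.75 = 36369.4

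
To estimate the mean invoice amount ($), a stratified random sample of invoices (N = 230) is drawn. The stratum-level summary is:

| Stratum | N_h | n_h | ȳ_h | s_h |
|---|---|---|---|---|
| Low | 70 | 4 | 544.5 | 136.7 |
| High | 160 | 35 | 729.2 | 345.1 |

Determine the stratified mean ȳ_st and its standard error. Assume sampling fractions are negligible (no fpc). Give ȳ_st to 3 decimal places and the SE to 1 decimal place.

ȳ_st ≈ 672.987, SE ≈ 45.6

ȳ_st = Σ W_h ȳ_h = (70·544.5 + 160·729.2)/230 = 672.98696
V̂(ȳ_st) = Σ W_h² s_h²/n_h, with W_h = N_h/N and N = 230:
  stratum Low: (70/230)²·136.7²/4 = 432.73
  stratum High: (160/230)²·345.1²/35 = 1646.67
V̂(ȳ_st) = 2079.4
SE(ȳ_st) = √2079.4 = 45.6004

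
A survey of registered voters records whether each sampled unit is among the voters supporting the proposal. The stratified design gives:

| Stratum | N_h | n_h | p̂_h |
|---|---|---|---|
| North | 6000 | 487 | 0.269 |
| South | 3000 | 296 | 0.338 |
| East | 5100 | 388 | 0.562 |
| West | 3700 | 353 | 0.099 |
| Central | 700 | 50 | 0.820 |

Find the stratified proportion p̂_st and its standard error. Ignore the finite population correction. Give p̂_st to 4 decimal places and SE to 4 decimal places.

N = 18500; stratum weights W_h = N_h/N.
p̂_st = Σ W_h p̂_h = (6000·0.269 + 3000·0.338 + 5100·0.562 + 3700·0.099 + 700·0.820)/18500 = 0.34781
V̂(p̂_st) = Σ W_h² p̂_h(1−p̂_h)/(n_h−1):
  stratum North: (6000/18500)²·0.269·0.731/486 = 4.25591e-05
  stratum South: (3000/18500)²·0.338·0.662/295 = 1.99458e-05
  stratum East: (5100/18500)²·0.562·0.438/387 = 4.83389e-05
  stratum West: (3700/18500)²·0.099·0.901/352 = 1.01363e-05
  stratum Central: (700/18500)²·0.820·0.180/49 = 4.31264e-06
V̂(p̂_st) = 0.000125293; SE = √V̂ = 0.0111934

p̂_st ≈ 0.3478, SE ≈ 0.0112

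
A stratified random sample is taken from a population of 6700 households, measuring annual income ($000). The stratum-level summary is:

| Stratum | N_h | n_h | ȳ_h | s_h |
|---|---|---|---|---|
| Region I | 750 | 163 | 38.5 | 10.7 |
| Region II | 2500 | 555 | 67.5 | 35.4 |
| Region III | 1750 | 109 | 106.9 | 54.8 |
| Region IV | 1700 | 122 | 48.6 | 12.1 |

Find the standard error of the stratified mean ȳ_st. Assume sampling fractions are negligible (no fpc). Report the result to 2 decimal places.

SE(ȳ_st) ≈ 1.51

V̂(ȳ_st) = Σ W_h² s_h²/n_h, with W_h = N_h/N and N = 6700:
  stratum Region I: (750/6700)²·10.7²/163 = 0.00880142
  stratum Region II: (2500/6700)²·35.4²/555 = 0.314372
  stratum Region III: (1750/6700)²·54.8²/109 = 1.87958
  stratum Region IV: (1700/6700)²·12.1²/122 = 0.0772608
V̂(ȳ_st) = 2.28002
SE(ȳ_st) = √2.28002 = 1.50997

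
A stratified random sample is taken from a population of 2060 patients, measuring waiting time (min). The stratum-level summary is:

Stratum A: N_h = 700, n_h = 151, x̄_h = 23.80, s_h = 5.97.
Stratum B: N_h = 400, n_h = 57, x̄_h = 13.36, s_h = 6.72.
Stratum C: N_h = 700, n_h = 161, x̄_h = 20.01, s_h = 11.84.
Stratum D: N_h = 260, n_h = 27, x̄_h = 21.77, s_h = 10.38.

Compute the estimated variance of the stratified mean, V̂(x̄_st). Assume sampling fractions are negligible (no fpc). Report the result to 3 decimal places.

V̂(x̄_st) ≈ 0.221

V̂(x̄_st) = Σ W_h² s_h²/n_h, with W_h = N_h/N and N = 2060:
  stratum A: (700/2060)²·5.97²/151 = 0.0272542
  stratum B: (400/2060)²·6.72²/57 = 0.029871
  stratum C: (700/2060)²·11.84²/161 = 0.10054
  stratum D: (260/2060)²·10.38²/27 = 0.0635687
V̂(x̄_st) = 0.221234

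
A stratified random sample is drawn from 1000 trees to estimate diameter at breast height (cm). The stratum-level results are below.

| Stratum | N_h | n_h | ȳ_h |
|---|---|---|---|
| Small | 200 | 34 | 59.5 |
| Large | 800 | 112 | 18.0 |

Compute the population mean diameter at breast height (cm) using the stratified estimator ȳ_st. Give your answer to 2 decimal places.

ȳ_st ≈ 26.30

N = Σ N_h = 1000. Stratum weights W_h = N_h/N.
ȳ_st = (200·59.5 + 800·18.0) / 1000 = 26.3000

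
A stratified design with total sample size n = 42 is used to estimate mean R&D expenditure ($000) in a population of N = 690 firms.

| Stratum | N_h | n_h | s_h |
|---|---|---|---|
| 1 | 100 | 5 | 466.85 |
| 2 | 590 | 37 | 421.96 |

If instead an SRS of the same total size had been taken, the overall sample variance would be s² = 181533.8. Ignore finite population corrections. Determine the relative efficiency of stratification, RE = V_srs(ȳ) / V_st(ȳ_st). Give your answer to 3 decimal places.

V̂(ȳ_st) = Σ W_h² s_h²/n_h, with W_h = N_h/N and N = 690:
  stratum 1: (100/690)²·466.85²/5 = 915.559
  stratum 2: (590/690)²·421.96²/37 = 3518.41
V_st = 4433.97
V_srs = s²/n = 181533.8/42 = 4322.23
Relative efficiency = V_srs / V_st = 4322.23/4433.97 = 0.9748

RE ≈ 0.975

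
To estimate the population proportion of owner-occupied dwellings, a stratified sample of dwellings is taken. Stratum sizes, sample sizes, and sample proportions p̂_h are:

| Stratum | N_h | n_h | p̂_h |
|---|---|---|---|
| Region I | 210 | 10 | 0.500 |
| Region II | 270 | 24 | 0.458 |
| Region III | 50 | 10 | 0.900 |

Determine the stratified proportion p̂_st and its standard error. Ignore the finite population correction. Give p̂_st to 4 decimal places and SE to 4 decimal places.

N = 530; stratum weights W_h = N_h/N.
p̂_st = Σ W_h p̂_h = (210·0.500 + 270·0.458 + 50·0.900)/530 = 0.51634
V̂(p̂_st) = Σ W_h² p̂_h(1−p̂_h)/(n_h−1):
  stratum Region I: (210/530)²·0.500·0.500/9 = 0.00436098
  stratum Region II: (270/530)²·0.458·0.542/23 = 0.002801
  stratum Region III: (50/530)²·0.900·0.100/9 = 8.89996e-05
V̂(p̂_st) = 0.00725098; SE = √V̂ = 0.0851527

p̂_st ≈ 0.5163, SE ≈ 0.0852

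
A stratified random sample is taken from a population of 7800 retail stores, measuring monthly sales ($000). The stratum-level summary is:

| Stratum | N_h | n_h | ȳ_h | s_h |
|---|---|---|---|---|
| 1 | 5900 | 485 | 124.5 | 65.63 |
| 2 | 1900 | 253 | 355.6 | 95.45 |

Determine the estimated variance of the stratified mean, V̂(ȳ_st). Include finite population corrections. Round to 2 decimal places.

V̂(ȳ_st) = Σ W_h² (1 − n_h/N_h) s_h²/n_h, with W_h = N_h/N and N = 7800:
  stratum 1: (5900/7800)²·(1 − 485/5900)·65.63²/485 = 4.66363
  stratum 2: (1900/7800)²·(1 − 253/1900)·95.45²/253 = 1.85221
V̂(ȳ_st) = 6.51584

V̂(ȳ_st) ≈ 6.52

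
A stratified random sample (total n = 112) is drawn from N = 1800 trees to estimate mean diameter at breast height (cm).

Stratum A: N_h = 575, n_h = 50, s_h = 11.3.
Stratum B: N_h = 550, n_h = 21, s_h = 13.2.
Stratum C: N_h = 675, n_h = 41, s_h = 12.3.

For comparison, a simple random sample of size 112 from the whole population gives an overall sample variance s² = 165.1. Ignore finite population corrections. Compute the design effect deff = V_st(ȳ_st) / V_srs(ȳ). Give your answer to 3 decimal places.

deff ≈ 1.054

V̂(ȳ_st) = Σ W_h² s_h²/n_h, with W_h = N_h/N and N = 1800:
  stratum A: (575/1800)²·11.3²/50 = 0.260602
  stratum B: (550/1800)²·13.2²/21 = 0.774656
  stratum C: (675/1800)²·12.3²/41 = 0.518906
V_st = 1.55416
V_srs = s²/n = 165.1/112 = 1.47411
deff = V_st / V_srs = 1.55416/1.47411 = 1.0543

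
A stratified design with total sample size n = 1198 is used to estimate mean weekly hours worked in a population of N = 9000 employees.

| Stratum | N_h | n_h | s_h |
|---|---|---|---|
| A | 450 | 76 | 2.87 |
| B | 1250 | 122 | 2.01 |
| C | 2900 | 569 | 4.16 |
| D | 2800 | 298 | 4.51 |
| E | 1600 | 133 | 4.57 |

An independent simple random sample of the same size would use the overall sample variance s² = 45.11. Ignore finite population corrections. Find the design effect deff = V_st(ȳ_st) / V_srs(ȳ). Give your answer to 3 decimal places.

deff ≈ 0.415

V̂(ȳ_st) = Σ W_h² s_h²/n_h, with W_h = N_h/N and N = 9000:
  stratum A: (450/9000)²·2.87²/76 = 0.000270951
  stratum B: (1250/9000)²·2.01²/122 = 0.000638804
  stratum C: (2900/9000)²·4.16²/569 = 0.00315781
  stratum D: (2800/9000)²·4.51²/298 = 0.00660645
  stratum E: (1600/9000)²·4.57²/133 = 0.0049629
V_st = 0.0156369
V_srs = s²/n = 45.11/1198 = 0.0376544
deff = V_st / V_srs = 0.0156369/0.0376544 = 0.4153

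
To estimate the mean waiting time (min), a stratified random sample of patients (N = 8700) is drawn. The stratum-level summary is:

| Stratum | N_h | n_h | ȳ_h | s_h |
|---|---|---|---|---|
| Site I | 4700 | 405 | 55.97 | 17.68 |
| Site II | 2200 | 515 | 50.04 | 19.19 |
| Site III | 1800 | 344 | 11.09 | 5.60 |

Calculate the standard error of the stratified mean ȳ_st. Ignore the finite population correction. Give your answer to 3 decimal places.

V̂(ȳ_st) = Σ W_h² s_h²/n_h, with W_h = N_h/N and N = 8700:
  stratum Site I: (4700/8700)²·17.68²/405 = 0.225251
  stratum Site II: (2200/8700)²·19.19²/515 = 0.0457246
  stratum Site III: (1800/8700)²·5.60²/344 = 0.00390233
V̂(ȳ_st) = 0.274878
SE(ȳ_st) = √0.274878 = 0.524288

SE(ȳ_st) ≈ 0.524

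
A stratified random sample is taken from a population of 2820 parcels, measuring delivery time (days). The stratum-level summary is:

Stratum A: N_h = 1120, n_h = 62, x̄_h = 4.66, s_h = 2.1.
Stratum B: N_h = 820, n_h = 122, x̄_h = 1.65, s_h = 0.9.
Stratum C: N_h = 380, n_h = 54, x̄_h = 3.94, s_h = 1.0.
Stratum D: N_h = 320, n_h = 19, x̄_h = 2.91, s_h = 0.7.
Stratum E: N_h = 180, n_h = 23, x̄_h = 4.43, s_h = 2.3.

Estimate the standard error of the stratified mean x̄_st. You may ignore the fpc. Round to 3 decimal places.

SE(x̄_st) ≈ 0.116

V̂(x̄_st) = Σ W_h² s_h²/n_h, with W_h = N_h/N and N = 2820:
  stratum A: (1120/2820)²·2.1²/62 = 0.0112198
  stratum B: (820/2820)²·0.9²/122 = 0.000561377
  stratum C: (380/2820)²·1.0²/54 = 0.00033626
  stratum D: (320/2820)²·0.7²/19 = 0.000332081
  stratum E: (180/2820)²·2.3²/23 = 0.000937076
V̂(x̄_st) = 0.0133866
SE(x̄_st) = √0.0133866 = 0.1157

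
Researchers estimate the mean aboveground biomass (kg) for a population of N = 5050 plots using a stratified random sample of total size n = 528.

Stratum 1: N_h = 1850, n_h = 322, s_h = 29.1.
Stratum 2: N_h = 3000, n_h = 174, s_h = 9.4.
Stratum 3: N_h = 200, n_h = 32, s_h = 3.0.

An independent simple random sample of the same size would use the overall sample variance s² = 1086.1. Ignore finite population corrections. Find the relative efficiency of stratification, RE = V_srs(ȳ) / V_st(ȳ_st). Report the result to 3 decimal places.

V̂(ȳ_st) = Σ W_h² s_h²/n_h, with W_h = N_h/N and N = 5050:
  stratum 1: (1850/5050)²·29.1²/322 = 0.352932
  stratum 2: (3000/5050)²·9.4²/174 = 0.179212
  stratum 3: (200/5050)²·3.0²/32 = 0.000441133
V_st = 0.532585
V_srs = s²/n = 1086.1/528 = 2.05701
Relative efficiency = V_srs / V_st = 2.05701/0.532585 = 3.8623

RE ≈ 3.862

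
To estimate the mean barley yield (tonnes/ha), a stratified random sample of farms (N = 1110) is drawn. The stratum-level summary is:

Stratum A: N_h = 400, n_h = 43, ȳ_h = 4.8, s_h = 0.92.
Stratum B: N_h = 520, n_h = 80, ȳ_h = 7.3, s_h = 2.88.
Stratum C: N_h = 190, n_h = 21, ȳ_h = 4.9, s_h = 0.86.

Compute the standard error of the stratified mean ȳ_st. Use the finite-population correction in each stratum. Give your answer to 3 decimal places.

V̂(ȳ_st) = Σ W_h² (1 − n_h/N_h) s_h²/n_h, with W_h = N_h/N and N = 1110:
  stratum A: (400/1110)²·(1 − 43/400)·0.92²/43 = 0.00228134
  stratum B: (520/1110)²·(1 − 80/520)·2.88²/80 = 0.0192533
  stratum C: (190/1110)²·(1 − 21/190)·0.86²/21 = 0.000917851
V̂(ȳ_st) = 0.0224525
SE(ȳ_st) = √0.0224525 = 0.149842

SE(ȳ_st) ≈ 0.150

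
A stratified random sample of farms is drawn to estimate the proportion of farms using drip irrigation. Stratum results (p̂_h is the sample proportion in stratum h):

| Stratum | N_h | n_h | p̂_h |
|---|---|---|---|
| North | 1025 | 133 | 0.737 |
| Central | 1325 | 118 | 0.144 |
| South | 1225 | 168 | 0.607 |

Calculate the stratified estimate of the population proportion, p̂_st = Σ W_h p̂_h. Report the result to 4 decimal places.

N = 3575; stratum weights W_h = N_h/N.
p̂_st = Σ W_h p̂_h = (1025·0.737 + 1325·0.144 + 1225·0.607)/3575 = 0.47267

p̂_st ≈ 0.4727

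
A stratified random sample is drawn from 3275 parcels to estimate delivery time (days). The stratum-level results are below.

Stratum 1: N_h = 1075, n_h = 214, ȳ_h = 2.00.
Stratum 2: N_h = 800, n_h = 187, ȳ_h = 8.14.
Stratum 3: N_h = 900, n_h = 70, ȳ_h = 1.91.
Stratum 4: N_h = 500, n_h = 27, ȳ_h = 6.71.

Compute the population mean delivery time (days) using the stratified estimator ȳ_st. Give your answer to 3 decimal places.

ȳ_st ≈ 4.194

N = Σ N_h = 3275. Stratum weights W_h = N_h/N.
ȳ_st = (1075·2.00 + 800·8.14 + 900·1.91 + 500·6.71) / 3275 = 4.19420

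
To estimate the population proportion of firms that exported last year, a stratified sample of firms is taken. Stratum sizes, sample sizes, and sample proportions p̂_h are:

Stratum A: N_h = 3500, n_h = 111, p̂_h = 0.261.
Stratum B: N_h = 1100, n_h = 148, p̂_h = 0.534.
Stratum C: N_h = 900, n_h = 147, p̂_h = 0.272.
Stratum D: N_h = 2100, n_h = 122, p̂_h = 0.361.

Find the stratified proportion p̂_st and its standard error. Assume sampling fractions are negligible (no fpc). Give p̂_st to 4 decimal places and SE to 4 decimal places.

N = 7600; stratum weights W_h = N_h/N.
p̂_st = Σ W_h p̂_h = (3500·0.261 + 1100·0.534 + 900·0.272 + 2100·0.361)/7600 = 0.32945
V̂(p̂_st) = Σ W_h² p̂_h(1−p̂_h)/(n_h−1):
  stratum A: (3500/7600)²·0.261·0.739/110 = 0.000371879
  stratum B: (1100/7600)²·0.534·0.466/147 = 3.54624e-05
  stratum C: (900/7600)²·0.272·0.728/146 = 1.90198e-05
  stratum D: (2100/7600)²·0.361·0.639/121 = 0.000145557
V̂(p̂_st) = 0.000571918; SE = √V̂ = 0.0239148

p̂_st ≈ 0.3294, SE ≈ 0.0239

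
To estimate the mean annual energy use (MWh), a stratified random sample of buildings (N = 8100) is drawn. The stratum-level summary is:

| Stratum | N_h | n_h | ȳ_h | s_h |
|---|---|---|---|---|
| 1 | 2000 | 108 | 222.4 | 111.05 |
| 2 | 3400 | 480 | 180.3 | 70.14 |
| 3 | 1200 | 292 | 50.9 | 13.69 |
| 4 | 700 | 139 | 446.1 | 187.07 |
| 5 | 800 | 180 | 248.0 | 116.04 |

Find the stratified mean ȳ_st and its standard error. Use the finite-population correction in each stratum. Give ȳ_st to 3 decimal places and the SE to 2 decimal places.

ȳ_st ≈ 201.181, SE ≈ 3.20

ȳ_st = Σ W_h ȳ_h = (2000·222.4 + 3400·180.3 + 1200·50.9 + 700·446.1 + 800·248.0)/8100 = 201.18148
V̂(ȳ_st) = Σ W_h² (1 − n_h/N_h) s_h²/n_h, with W_h = N_h/N and N = 8100:
  stratum 1: (2000/8100)²·(1 − 108/2000)·111.05²/108 = 6.58559
  stratum 2: (3400/8100)²·(1 − 480/3400)·70.14²/480 = 1.55089
  stratum 3: (1200/8100)²·(1 − 292/1200)·13.69²/292 = 0.0106591
  stratum 4: (700/8100)²·(1 − 139/700)·187.07²/139 = 1.5069
  stratum 5: (800/8100)²·(1 − 180/800)·116.04²/180 = 0.565529
V̂(ȳ_st) = 10.2196
SE(ȳ_st) = √10.2196 = 3.19681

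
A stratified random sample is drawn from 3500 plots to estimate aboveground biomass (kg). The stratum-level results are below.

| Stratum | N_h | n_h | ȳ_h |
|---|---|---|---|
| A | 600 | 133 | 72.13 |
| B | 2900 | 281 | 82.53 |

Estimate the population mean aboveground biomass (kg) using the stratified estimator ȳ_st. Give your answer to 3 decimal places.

ȳ_st ≈ 80.747

N = Σ N_h = 3500. Stratum weights W_h = N_h/N.
ȳ_st = (600·72.13 + 2900·82.53) / 3500 = 80.74714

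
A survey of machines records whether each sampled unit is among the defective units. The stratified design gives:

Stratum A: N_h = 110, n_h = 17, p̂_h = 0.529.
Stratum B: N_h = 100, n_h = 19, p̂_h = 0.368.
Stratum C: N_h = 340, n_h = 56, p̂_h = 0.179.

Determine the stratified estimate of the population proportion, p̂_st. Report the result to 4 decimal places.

N = 550; stratum weights W_h = N_h/N.
p̂_st = Σ W_h p̂_h = (110·0.529 + 100·0.368 + 340·0.179)/550 = 0.28336

p̂_st ≈ 0.2834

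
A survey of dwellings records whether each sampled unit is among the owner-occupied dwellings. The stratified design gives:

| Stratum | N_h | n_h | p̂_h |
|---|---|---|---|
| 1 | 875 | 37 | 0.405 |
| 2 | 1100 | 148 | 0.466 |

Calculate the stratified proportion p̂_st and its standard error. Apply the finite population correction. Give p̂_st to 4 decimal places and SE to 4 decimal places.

N = 1975; stratum weights W_h = N_h/N.
p̂_st = Σ W_h p̂_h = (875·0.405 + 1100·0.466)/1975 = 0.43897
V̂(p̂_st) = Σ W_h² (1 − n_h/N_h) p̂_h(1−p̂_h)/(n_h−1):
  stratum 1: (875/1975)²·(1 − 37/875)·0.405·0.595/36 = 0.00125831
  stratum 2: (1100/1975)²·(1 − 148/1100)·0.466·0.534/147 = 0.00045447
V̂(p̂_st) = 0.00171278; SE = √V̂ = 0.0413857

p̂_st ≈ 0.4390, SE ≈ 0.0414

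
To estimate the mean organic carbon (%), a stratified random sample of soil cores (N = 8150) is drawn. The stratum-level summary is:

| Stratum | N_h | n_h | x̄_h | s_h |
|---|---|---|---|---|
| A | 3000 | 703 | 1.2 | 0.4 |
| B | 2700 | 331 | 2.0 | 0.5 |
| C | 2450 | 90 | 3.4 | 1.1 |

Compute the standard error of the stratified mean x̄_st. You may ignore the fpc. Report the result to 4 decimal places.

SE(x̄_st) ≈ 0.0365

V̂(x̄_st) = Σ W_h² s_h²/n_h, with W_h = N_h/N and N = 8150:
  stratum A: (3000/8150)²·0.4²/703 = 3.08384e-05
  stratum B: (2700/8150)²·0.5²/331 = 8.28942e-05
  stratum C: (2450/8150)²·1.1²/90 = 0.00121495
V̂(x̄_st) = 0.00132869
SE(x̄_st) = √0.00132869 = 0.0364512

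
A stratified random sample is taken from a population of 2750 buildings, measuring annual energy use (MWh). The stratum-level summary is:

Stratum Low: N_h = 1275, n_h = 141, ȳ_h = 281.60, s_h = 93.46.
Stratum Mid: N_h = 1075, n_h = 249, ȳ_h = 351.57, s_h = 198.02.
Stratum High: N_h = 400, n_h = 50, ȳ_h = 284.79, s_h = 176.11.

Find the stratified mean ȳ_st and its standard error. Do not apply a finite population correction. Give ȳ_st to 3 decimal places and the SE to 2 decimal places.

ȳ_st = Σ W_h ȳ_h = (1275·281.60 + 1075·351.57 + 400·284.79)/2750 = 309.41591
V̂(ȳ_st) = Σ W_h² s_h²/n_h, with W_h = N_h/N and N = 2750:
  stratum Low: (1275/2750)²·93.46²/141 = 13.3164
  stratum Mid: (1075/2750)²·198.02²/249 = 24.0641
  stratum High: (400/2750)²·176.11²/50 = 13.1236
V̂(ȳ_st) = 50.5041
SE(ȳ_st) = √50.5041 = 7.10663

ȳ_st ≈ 309.416, SE ≈ 7.11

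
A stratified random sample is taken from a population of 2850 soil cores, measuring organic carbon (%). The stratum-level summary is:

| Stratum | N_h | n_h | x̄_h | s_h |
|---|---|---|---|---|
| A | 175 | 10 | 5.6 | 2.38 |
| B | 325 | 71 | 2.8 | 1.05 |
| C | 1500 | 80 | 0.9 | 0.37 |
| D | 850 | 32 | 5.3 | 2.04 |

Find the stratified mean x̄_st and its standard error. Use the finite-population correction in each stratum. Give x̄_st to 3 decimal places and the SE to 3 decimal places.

x̄_st ≈ 2.718, SE ≈ 0.117

x̄_st = Σ W_h x̄_h = (175·5.6 + 325·2.8 + 1500·0.9 + 850·5.3)/2850 = 2.71754
V̂(x̄_st) = Σ W_h² (1 − n_h/N_h) s_h²/n_h, with W_h = N_h/N and N = 2850:
  stratum A: (175/2850)²·(1 − 10/175)·2.38²/10 = 0.00201366
  stratum B: (325/2850)²·(1 − 71/325)·1.05²/71 = 0.000157815
  stratum C: (1500/2850)²·(1 − 80/1500)·0.37²/80 = 0.000448749
  stratum D: (850/2850)²·(1 − 32/850)·2.04²/32 = 0.0111325
V̂(x̄_st) = 0.0137527
SE(x̄_st) = √0.0137527 = 0.117272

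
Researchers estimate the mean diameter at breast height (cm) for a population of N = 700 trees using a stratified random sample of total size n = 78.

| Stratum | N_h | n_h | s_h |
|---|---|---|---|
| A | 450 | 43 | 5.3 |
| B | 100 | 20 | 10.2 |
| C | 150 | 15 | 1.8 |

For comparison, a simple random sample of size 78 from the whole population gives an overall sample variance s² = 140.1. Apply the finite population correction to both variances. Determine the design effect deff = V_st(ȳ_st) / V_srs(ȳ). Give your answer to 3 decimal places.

V̂(ȳ_st) = Σ W_h² (1 − n_h/N_h) s_h²/n_h, with W_h = N_h/N and N = 700:
  stratum A: (450/700)²·(1 − 43/450)·5.3²/43 = 0.244171
  stratum B: (100/700)²·(1 − 20/100)·10.2²/20 = 0.0849306
  stratum C: (150/700)²·(1 − 15/150)·1.8²/15 = 0.00892653
V_st = 0.338028
V_srs = (1 − 78/700)·140.1/78 = 1.59601
deff = V_st / V_srs = 0.338028/1.59601 = 0.2118

deff ≈ 0.212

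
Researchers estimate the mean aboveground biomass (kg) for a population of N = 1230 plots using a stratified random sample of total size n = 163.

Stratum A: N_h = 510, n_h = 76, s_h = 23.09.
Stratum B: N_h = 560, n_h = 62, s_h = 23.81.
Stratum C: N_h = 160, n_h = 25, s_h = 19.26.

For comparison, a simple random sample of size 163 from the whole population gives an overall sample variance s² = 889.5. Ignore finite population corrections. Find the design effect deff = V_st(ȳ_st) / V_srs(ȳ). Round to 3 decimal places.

V̂(ȳ_st) = Σ W_h² s_h²/n_h, with W_h = N_h/N and N = 1230:
  stratum A: (510/1230)²·23.09²/76 = 1.20605
  stratum B: (560/1230)²·23.81²/62 = 1.89537
  stratum C: (160/1230)²·19.26²/25 = 0.251074
V_st = 3.35249
V_srs = s²/n = 889.5/163 = 5.45706
deff = V_st / V_srs = 3.35249/5.45706 = 0.6143

deff ≈ 0.614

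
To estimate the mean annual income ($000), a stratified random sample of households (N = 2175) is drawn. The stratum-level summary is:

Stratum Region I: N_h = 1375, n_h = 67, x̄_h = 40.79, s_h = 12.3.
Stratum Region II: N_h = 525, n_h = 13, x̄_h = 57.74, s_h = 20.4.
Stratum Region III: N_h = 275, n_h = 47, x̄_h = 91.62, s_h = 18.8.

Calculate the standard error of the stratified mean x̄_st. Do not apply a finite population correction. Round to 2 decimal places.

SE(x̄_st) ≈ 1.70

V̂(x̄_st) = Σ W_h² s_h²/n_h, with W_h = N_h/N and N = 2175:
  stratum Region I: (1375/2175)²·12.3²/67 = 0.902448
  stratum Region II: (525/2175)²·20.4²/13 = 1.86516
  stratum Region III: (275/2175)²·18.8²/47 = 0.120217
V̂(x̄_st) = 2.88783
SE(x̄_st) = √2.88783 = 1.69936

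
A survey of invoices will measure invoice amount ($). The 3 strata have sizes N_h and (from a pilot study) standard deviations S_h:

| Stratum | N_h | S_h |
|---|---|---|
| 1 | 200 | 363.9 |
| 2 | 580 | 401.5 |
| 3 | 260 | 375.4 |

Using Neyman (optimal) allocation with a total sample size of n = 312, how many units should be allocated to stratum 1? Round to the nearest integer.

Neyman allocation: n_h = n · N_h S_h / Σ N_i S_i, with n = 312.
  stratum 1: N_h·S_h = 200·363.9 = 72780.00
  stratum 2: N_h·S_h = 580·401.5 = 232870.00
  stratum 3: N_h·S_h = 260·375.4 = 97604.00
Σ N_h S_h = 403254.00
n for stratum 1 = 312·72780.00/403254.00 = 56.310 → 56

56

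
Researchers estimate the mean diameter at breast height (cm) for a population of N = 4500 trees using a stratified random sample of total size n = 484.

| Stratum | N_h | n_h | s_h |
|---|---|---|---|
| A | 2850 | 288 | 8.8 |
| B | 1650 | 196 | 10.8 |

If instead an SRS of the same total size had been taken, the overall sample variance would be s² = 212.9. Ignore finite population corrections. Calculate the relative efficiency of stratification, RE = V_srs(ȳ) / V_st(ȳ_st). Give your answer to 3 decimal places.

RE ≈ 2.341

V̂(ȳ_st) = Σ W_h² s_h²/n_h, with W_h = N_h/N and N = 4500:
  stratum A: (2850/4500)²·8.8²/288 = 0.107854
  stratum B: (1650/4500)²·10.8²/196 = 0.0800082
V_st = 0.187862
V_srs = s²/n = 212.9/484 = 0.439876
Relative efficiency = V_srs / V_st = 0.439876/0.187862 = 2.3415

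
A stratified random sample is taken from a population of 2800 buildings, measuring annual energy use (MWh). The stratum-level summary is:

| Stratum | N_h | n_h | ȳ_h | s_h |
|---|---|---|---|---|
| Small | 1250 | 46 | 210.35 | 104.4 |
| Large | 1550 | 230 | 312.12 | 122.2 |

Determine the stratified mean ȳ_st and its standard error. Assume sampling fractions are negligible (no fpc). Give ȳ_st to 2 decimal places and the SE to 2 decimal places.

ȳ_st ≈ 266.69, SE ≈ 8.19

ȳ_st = Σ W_h ȳ_h = (1250·210.35 + 1550·312.12)/2800 = 266.68696
V̂(ȳ_st) = Σ W_h² s_h²/n_h, with W_h = N_h/N and N = 2800:
  stratum Small: (1250/2800)²·104.4²/46 = 47.2223
  stratum Large: (1550/2800)²·122.2²/230 = 19.8958
V̂(ȳ_st) = 67.1181
SE(ȳ_st) = √67.1181 = 8.19257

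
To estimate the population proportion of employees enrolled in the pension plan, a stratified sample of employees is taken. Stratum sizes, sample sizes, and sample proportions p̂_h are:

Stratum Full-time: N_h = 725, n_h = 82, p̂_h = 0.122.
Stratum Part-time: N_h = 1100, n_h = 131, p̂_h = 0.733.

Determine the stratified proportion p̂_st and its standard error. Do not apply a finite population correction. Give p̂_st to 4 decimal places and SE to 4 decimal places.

N = 1825; stratum weights W_h = N_h/N.
p̂_st = Σ W_h p̂_h = (725·0.122 + 1100·0.733)/1825 = 0.49027
V̂(p̂_st) = Σ W_h² p̂_h(1−p̂_h)/(n_h−1):
  stratum Full-time: (725/1825)²·0.122·0.878/81 = 0.000208699
  stratum Part-time: (1100/1825)²·0.733·0.267/130 = 0.00054693
V̂(p̂_st) = 0.000755628; SE = √V̂ = 0.0274887

p̂_st ≈ 0.4903, SE ≈ 0.0275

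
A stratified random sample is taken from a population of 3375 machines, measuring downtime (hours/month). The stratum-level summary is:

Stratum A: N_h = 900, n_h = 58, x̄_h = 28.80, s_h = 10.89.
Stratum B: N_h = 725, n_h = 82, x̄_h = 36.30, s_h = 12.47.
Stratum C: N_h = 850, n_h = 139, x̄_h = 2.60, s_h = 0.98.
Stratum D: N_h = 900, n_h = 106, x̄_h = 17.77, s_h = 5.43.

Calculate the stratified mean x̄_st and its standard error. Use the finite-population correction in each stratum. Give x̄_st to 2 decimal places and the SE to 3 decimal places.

x̄_st ≈ 20.87, SE ≈ 0.481

x̄_st = Σ W_h x̄_h = (900·28.80 + 725·36.30 + 850·2.60 + 900·17.77)/3375 = 20.87126
V̂(x̄_st) = Σ W_h² (1 − n_h/N_h) s_h²/n_h, with W_h = N_h/N and N = 3375:
  stratum A: (900/3375)²·(1 − 58/900)·10.89²/58 = 0.13603
  stratum B: (725/3375)²·(1 − 82/725)·12.47²/82 = 0.0776105
  stratum C: (850/3375)²·(1 − 139/850)·0.98²/139 = 0.000366588
  stratum D: (900/3375)²·(1 − 106/900)·5.43²/106 = 0.0174506
V̂(x̄_st) = 0.231458
SE(x̄_st) = √0.231458 = 0.4811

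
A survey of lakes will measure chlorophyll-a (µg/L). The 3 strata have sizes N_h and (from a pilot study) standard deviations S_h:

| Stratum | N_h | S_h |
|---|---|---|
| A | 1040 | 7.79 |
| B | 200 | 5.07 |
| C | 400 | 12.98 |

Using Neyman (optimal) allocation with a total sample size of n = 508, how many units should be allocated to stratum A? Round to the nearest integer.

Neyman allocation: n_h = n · N_h S_h / Σ N_i S_i, with n = 508.
  stratum A: N_h·S_h = 1040·7.79 = 8101.60
  stratum B: N_h·S_h = 200·5.07 = 1014.00
  stratum C: N_h·S_h = 400·12.98 = 5192.00
Σ N_h S_h = 14307.60
n for stratum A = 508·8101.60/14307.60 = 287.652 → 288

288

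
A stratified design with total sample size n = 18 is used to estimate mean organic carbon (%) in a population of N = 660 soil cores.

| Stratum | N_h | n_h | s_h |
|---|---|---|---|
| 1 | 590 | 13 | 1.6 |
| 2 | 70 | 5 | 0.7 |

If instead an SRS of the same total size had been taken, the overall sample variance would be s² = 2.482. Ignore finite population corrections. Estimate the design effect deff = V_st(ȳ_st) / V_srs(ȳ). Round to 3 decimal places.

deff ≈ 1.149

V̂(ȳ_st) = Σ W_h² s_h²/n_h, with W_h = N_h/N and N = 660:
  stratum 1: (590/660)²·1.6²/13 = 0.157367
  stratum 2: (70/660)²·0.7²/5 = 0.00110239
V_st = 0.158469
V_srs = s²/n = 2.482/18 = 0.137889
deff = V_st / V_srs = 0.158469/0.137889 = 1.1493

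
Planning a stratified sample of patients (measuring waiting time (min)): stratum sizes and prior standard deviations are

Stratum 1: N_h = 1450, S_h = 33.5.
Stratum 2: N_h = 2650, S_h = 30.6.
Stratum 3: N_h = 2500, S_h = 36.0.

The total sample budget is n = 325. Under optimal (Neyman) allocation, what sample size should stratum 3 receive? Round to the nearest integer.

133

Neyman allocation: n_h = n · N_h S_h / Σ N_i S_i, with n = 325.
  stratum 1: N_h·S_h = 1450·33.5 = 48575.00
  stratum 2: N_h·S_h = 2650·30.6 = 81090.00
  stratum 3: N_h·S_h = 2500·36.0 = 90000.00
Σ N_h S_h = 219665.00
n for stratum 3 = 325·90000.00/219665.00 = 133.157 → 133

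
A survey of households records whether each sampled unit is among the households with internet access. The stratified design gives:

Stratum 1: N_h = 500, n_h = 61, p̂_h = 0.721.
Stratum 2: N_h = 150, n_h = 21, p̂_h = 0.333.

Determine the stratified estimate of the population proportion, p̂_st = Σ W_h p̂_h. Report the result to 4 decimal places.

N = 650; stratum weights W_h = N_h/N.
p̂_st = Σ W_h p̂_h = (500·0.721 + 150·0.333)/650 = 0.63146

p̂_st ≈ 0.6315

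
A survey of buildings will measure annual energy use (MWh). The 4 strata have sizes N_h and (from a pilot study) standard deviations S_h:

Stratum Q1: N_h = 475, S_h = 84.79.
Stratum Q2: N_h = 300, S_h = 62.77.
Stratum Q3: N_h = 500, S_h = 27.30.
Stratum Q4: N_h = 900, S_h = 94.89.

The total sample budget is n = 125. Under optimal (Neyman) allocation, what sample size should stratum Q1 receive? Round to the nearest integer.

32

Neyman allocation: n_h = n · N_h S_h / Σ N_i S_i, with n = 125.
  stratum Q1: N_h·S_h = 475·84.79 = 40275.25
  stratum Q2: N_h·S_h = 300·62.77 = 18831.00
  stratum Q3: N_h·S_h = 500·27.30 = 13650.00
  stratum Q4: N_h·S_h = 900·94.89 = 85401.00
Σ N_h S_h = 158157.25
n for stratum Q1 = 125·40275.25/158157.25 = 31.832 → 32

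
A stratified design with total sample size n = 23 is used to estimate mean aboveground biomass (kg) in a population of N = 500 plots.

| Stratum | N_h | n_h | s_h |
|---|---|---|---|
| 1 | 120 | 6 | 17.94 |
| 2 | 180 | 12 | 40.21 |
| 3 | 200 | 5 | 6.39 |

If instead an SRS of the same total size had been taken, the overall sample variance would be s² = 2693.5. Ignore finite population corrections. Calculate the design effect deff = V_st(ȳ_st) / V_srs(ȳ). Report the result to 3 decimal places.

deff ≈ 0.187

V̂(ȳ_st) = Σ W_h² s_h²/n_h, with W_h = N_h/N and N = 500:
  stratum 1: (120/500)²·17.94²/6 = 3.0897
  stratum 2: (180/500)²·40.21²/12 = 17.4619
  stratum 3: (200/500)²·6.39²/5 = 1.30663
V_st = 21.8582
V_srs = s²/n = 2693.5/23 = 117.109
deff = V_st / V_srs = 21.8582/117.109 = 0.1866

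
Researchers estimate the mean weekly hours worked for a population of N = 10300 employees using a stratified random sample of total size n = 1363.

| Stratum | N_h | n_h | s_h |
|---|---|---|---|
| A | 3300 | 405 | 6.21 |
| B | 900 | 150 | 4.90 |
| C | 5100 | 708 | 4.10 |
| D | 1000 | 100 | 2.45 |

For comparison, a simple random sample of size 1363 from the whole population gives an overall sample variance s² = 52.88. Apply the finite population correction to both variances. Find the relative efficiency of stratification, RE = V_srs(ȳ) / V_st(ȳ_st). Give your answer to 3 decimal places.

V̂(ȳ_st) = Σ W_h² (1 − n_h/N_h) s_h²/n_h, with W_h = N_h/N and N = 10300:
  stratum A: (3300/10300)²·(1 − 405/3300)·6.21²/405 = 0.00857465
  stratum B: (900/10300)²·(1 − 150/900)·4.90²/150 = 0.00101843
  stratum C: (5100/10300)²·(1 − 708/5100)·4.10²/708 = 0.00501294
  stratum D: (1000/10300)²·(1 − 100/1000)·2.45²/100 = 0.000509214
V_st = 0.0151152
V_srs = (1 − 1363/10300)·52.88/1363 = 0.0336628
Relative efficiency = V_srs / V_st = 0.0336628/0.0151152 = 2.2271

RE ≈ 2.227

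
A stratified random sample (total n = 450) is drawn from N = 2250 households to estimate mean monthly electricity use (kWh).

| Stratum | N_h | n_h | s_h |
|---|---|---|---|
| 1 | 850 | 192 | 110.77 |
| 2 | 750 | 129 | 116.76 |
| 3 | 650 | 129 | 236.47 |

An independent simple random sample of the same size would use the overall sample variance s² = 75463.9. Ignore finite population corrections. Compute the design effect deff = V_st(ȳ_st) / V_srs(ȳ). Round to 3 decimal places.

deff ≈ 0.340

V̂(ȳ_st) = Σ W_h² s_h²/n_h, with W_h = N_h/N and N = 2250:
  stratum 1: (850/2250)²·110.77²/192 = 9.12044
  stratum 2: (750/2250)²·116.76²/129 = 11.7424
  stratum 3: (650/2250)²·236.47²/129 = 36.1763
V_st = 57.0391
V_srs = s²/n = 75463.9/450 = 167.698
deff = V_st / V_srs = 57.0391/167.698 = 0.3401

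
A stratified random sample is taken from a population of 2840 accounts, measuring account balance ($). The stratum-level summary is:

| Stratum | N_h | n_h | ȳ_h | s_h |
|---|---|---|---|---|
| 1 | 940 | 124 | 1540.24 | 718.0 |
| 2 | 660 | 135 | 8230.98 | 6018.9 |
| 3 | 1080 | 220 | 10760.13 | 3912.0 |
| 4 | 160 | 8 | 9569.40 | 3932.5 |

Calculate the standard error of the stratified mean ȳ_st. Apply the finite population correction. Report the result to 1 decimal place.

SE(ȳ_st) ≈ 160.5

V̂(ȳ_st) = Σ W_h² (1 − n_h/N_h) s_h²/n_h, with W_h = N_h/N and N = 2840:
  stratum 1: (940/2840)²·(1 − 124/940)·718.0²/124 = 395.374
  stratum 2: (660/2840)²·(1 − 135/660)·6018.9²/135 = 11528.3
  stratum 3: (1080/2840)²·(1 − 220/1080)·3912.0²/220 = 8010.52
  stratum 4: (160/2840)²·(1 − 8/160)·3932.5²/8 = 5828.74
V̂(ȳ_st) = 25763
SE(ȳ_st) = √25763 = 160.508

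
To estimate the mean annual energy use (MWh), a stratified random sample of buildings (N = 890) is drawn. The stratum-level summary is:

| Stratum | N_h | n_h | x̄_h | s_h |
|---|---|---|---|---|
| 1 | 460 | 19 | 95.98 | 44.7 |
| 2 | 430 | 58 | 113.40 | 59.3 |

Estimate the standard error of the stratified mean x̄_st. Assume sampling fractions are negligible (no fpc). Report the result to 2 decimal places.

V̂(x̄_st) = Σ W_h² s_h²/n_h, with W_h = N_h/N and N = 890:
  stratum 1: (460/890)²·44.7²/19 = 28.0929
  stratum 2: (430/890)²·59.3²/58 = 14.1527
V̂(x̄_st) = 42.2456
SE(x̄_st) = √42.2456 = 6.49966

SE(x̄_st) ≈ 6.50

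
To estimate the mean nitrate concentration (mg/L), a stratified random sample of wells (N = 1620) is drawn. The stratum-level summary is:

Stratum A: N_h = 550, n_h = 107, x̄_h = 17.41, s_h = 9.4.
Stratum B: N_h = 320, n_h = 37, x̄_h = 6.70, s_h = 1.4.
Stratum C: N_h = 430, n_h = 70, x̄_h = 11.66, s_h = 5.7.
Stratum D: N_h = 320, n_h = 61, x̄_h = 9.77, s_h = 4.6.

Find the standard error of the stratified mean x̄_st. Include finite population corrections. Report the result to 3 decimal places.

V̂(x̄_st) = Σ W_h² (1 − n_h/N_h) s_h²/n_h, with W_h = N_h/N and N = 1620:
  stratum A: (550/1620)²·(1 − 107/550)·9.4²/107 = 0.076667
  stratum B: (320/1620)²·(1 − 37/320)·1.4²/37 = 0.00182793
  stratum C: (430/1620)²·(1 − 70/430)·5.7²/70 = 0.0273774
  stratum D: (320/1620)²·(1 − 61/320)·4.6²/61 = 0.0109548
V̂(x̄_st) = 0.116827
SE(x̄_st) = √0.116827 = 0.3418

SE(x̄_st) ≈ 0.342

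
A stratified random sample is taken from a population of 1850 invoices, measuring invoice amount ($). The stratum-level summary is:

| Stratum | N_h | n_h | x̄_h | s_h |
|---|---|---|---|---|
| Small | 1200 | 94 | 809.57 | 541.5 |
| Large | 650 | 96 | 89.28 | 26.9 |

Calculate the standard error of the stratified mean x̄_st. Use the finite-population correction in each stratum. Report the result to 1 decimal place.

SE(x̄_st) ≈ 34.8

V̂(x̄_st) = Σ W_h² (1 − n_h/N_h) s_h²/n_h, with W_h = N_h/N and N = 1850:
  stratum Small: (1200/1850)²·(1 − 94/1200)·541.5²/94 = 1209.66
  stratum Large: (650/1850)²·(1 − 96/650)·26.9²/96 = 0.793073
V̂(x̄_st) = 1210.45
SE(x̄_st) = √1210.45 = 34.7915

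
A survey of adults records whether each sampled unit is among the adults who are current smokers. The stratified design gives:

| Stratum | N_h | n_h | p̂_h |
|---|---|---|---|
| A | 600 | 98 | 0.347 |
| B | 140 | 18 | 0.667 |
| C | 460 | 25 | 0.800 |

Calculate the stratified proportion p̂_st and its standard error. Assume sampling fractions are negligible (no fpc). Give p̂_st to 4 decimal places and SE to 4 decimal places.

p̂_st ≈ 0.5580, SE ≈ 0.0417

N = 1200; stratum weights W_h = N_h/N.
p̂_st = Σ W_h p̂_h = (600·0.347 + 140·0.667 + 460·0.800)/1200 = 0.55798
V̂(p̂_st) = Σ W_h² p̂_h(1−p̂_h)/(n_h−1):
  stratum A: (600/1200)²·0.347·0.653/97 = 0.000583997
  stratum B: (140/1200)²·0.667·0.333/17 = 0.000177834
  stratum C: (460/1200)²·0.800·0.200/24 = 0.00097963
V̂(p̂_st) = 0.00174146; SE = √V̂ = 0.0417308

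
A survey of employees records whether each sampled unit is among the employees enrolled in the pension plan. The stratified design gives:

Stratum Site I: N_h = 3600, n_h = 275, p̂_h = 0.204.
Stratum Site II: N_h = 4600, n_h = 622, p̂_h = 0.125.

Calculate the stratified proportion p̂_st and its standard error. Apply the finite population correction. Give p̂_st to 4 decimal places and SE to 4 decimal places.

p̂_st ≈ 0.1597, SE ≈ 0.0124

N = 8200; stratum weights W_h = N_h/N.
p̂_st = Σ W_h p̂_h = (3600·0.204 + 4600·0.125)/8200 = 0.15968
V̂(p̂_st) = Σ W_h² (1 − n_h/N_h) p̂_h(1−p̂_h)/(n_h−1):
  stratum Site I: (3600/8200)²·(1 − 275/3600)·0.204·0.796/274 = 0.000105502
  stratum Site II: (4600/8200)²·(1 − 622/4600)·0.125·0.875/621 = 4.79315e-05
V̂(p̂_st) = 0.000153433; SE = √V̂ = 0.0123868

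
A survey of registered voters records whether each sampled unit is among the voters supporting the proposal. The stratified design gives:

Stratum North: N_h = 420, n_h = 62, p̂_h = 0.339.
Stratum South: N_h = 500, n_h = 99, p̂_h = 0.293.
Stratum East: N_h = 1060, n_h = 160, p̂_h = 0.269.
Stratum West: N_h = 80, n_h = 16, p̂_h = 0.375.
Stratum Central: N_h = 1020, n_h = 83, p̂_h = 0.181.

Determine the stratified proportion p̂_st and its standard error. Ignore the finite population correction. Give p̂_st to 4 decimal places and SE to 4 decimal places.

N = 3080; stratum weights W_h = N_h/N.
p̂_st = Σ W_h p̂_h = (420·0.339 + 500·0.293 + 1060·0.269 + 80·0.375 + 1020·0.181)/3080 = 0.25605
V̂(p̂_st) = Σ W_h² p̂_h(1−p̂_h)/(n_h−1):
  stratum North: (420/3080)²·0.339·0.661/61 = 6.83075e-05
  stratum South: (500/3080)²·0.293·0.707/98 = 5.57057e-05
  stratum East: (1060/3080)²·0.269·0.731/159 = 0.000146482
  stratum West: (80/3080)²·0.375·0.625/15 = 1.05414e-05
  stratum Central: (1020/3080)²·0.181·0.819/82 = 0.000198266
V̂(p̂_st) = 0.000479302; SE = √V̂ = 0.021893

p̂_st ≈ 0.2561, SE ≈ 0.0219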